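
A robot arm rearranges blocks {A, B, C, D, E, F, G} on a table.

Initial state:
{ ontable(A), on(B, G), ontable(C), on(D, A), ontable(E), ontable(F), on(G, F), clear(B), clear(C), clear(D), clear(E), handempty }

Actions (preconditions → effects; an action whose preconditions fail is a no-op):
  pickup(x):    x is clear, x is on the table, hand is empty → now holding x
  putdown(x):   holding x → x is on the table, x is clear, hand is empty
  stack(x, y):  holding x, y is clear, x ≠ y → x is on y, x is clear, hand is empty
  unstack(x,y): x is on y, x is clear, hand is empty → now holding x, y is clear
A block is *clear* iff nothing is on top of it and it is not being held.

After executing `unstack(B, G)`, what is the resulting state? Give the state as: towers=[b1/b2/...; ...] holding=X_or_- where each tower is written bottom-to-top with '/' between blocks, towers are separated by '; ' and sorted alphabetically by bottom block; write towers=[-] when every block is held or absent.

before: towers=[A/D; C; E; F/G/B] holding=-
pre[unstack(B, G)]: on(B,G) ✓, clear(B) ✓, handempty ✓
all met → apply unstack(B, G)
after:  towers=[A/D; C; E; F/G] holding=B

towers=[A/D; C; E; F/G] holding=B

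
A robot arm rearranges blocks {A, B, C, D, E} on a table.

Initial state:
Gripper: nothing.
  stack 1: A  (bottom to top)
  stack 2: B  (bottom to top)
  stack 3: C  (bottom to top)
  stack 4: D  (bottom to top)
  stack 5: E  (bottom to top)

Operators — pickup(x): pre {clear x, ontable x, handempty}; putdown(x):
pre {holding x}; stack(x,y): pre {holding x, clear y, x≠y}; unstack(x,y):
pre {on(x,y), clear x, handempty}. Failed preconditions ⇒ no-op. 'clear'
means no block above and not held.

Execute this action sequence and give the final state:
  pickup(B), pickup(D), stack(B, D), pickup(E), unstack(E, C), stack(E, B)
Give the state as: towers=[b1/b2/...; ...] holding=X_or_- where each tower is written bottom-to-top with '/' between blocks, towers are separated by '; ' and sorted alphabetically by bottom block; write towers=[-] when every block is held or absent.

towers=[A; C; D/B/E] holding=-

step 1 (pickup(B)): towers=[A; C; D; E] holding=B
step 2 (pickup(D)) [no-op]: towers=[A; C; D; E] holding=B
step 3 (stack(B, D)): towers=[A; C; D/B; E] holding=-
step 4 (pickup(E)): towers=[A; C; D/B] holding=E
step 5 (unstack(E, C)) [no-op]: towers=[A; C; D/B] holding=E
step 6 (stack(E, B)): towers=[A; C; D/B/E] holding=-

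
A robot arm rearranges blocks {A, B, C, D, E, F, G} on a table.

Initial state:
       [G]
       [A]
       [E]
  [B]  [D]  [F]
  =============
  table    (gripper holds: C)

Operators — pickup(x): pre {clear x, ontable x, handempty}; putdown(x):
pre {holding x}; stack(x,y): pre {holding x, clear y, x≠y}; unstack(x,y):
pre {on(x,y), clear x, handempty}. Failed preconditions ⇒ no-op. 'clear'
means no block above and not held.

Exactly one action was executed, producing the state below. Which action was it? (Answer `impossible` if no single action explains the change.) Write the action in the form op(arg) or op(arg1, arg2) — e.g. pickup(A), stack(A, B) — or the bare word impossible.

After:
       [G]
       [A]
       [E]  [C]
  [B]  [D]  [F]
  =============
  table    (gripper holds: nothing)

target: towers=[B; D/E/A/G; F/C] holding=-
        putdown(C) → towers=[B; C; D/E/A/G; F] holding=-
       stack(C, B) → towers=[B/C; D/E/A/G; F] holding=-
       stack(C, F) → towers=[B; D/E/A/G; F/C] holding=-  ← match
       stack(C, G) → towers=[B; D/E/A/G/C; F] holding=-

stack(C, F)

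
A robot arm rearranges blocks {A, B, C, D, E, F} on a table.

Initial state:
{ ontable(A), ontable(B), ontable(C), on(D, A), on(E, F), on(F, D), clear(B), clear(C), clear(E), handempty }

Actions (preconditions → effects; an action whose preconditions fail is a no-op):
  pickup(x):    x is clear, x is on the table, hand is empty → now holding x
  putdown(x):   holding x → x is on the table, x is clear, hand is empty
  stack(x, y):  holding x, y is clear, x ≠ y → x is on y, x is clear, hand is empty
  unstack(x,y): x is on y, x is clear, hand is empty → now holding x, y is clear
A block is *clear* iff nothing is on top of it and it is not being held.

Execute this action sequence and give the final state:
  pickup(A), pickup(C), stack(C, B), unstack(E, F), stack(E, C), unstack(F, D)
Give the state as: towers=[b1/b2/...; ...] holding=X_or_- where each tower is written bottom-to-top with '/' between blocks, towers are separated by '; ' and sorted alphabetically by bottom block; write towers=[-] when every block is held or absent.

towers=[A/D; B/C/E] holding=F

step 1 (pickup(A)) [no-op]: towers=[A/D/F/E; B; C] holding=-
step 2 (pickup(C)): towers=[A/D/F/E; B] holding=C
step 3 (stack(C, B)): towers=[A/D/F/E; B/C] holding=-
step 4 (unstack(E, F)): towers=[A/D/F; B/C] holding=E
step 5 (stack(E, C)): towers=[A/D/F; B/C/E] holding=-
step 6 (unstack(F, D)): towers=[A/D; B/C/E] holding=F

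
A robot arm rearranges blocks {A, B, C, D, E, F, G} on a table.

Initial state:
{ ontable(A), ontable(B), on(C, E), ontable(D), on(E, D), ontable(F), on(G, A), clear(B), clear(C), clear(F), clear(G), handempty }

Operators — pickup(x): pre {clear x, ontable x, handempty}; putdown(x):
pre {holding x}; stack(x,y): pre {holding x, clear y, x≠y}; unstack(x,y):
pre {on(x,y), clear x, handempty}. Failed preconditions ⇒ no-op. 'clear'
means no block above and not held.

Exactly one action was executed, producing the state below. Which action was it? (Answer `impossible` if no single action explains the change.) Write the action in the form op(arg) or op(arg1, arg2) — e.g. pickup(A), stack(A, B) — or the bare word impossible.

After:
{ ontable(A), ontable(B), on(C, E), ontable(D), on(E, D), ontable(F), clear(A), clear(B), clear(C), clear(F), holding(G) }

unstack(G, A)

target: towers=[A; B; D/E/C; F] holding=G
         pickup(B) → towers=[A/G; D/E/C; F] holding=B
         pickup(F) → towers=[A/G; B; D/E/C] holding=F
     unstack(G, A) → towers=[A; B; D/E/C; F] holding=G  ← match
     unstack(C, E) → towers=[A/G; B; D/E; F] holding=C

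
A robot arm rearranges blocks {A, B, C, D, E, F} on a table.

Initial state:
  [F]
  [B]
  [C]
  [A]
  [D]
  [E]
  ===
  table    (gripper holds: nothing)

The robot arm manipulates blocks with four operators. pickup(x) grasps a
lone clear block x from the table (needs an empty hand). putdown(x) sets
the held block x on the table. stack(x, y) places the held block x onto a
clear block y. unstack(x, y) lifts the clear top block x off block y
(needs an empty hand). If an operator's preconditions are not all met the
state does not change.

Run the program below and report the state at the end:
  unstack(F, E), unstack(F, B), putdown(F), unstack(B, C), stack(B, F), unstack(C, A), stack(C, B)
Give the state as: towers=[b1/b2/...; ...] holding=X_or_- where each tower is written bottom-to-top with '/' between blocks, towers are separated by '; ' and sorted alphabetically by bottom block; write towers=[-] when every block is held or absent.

step 1 (unstack(F, E)) [no-op]: towers=[E/D/A/C/B/F] holding=-
step 2 (unstack(F, B)): towers=[E/D/A/C/B] holding=F
step 3 (putdown(F)): towers=[E/D/A/C/B; F] holding=-
step 4 (unstack(B, C)): towers=[E/D/A/C; F] holding=B
step 5 (stack(B, F)): towers=[E/D/A/C; F/B] holding=-
step 6 (unstack(C, A)): towers=[E/D/A; F/B] holding=C
step 7 (stack(C, B)): towers=[E/D/A; F/B/C] holding=-

towers=[E/D/A; F/B/C] holding=-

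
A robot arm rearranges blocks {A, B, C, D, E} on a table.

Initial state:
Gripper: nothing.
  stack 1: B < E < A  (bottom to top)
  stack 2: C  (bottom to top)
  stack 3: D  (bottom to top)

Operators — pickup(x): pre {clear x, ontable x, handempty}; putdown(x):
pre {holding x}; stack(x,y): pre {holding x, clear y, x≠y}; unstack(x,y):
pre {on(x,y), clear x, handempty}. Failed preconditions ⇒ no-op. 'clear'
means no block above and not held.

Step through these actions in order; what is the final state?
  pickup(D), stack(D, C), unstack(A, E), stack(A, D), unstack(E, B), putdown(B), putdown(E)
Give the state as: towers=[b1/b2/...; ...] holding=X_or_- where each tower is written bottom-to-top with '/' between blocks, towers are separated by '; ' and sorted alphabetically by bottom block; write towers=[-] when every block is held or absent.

step 1 (pickup(D)): towers=[B/E/A; C] holding=D
step 2 (stack(D, C)): towers=[B/E/A; C/D] holding=-
step 3 (unstack(A, E)): towers=[B/E; C/D] holding=A
step 4 (stack(A, D)): towers=[B/E; C/D/A] holding=-
step 5 (unstack(E, B)): towers=[B; C/D/A] holding=E
step 6 (putdown(B)) [no-op]: towers=[B; C/D/A] holding=E
step 7 (putdown(E)): towers=[B; C/D/A; E] holding=-

towers=[B; C/D/A; E] holding=-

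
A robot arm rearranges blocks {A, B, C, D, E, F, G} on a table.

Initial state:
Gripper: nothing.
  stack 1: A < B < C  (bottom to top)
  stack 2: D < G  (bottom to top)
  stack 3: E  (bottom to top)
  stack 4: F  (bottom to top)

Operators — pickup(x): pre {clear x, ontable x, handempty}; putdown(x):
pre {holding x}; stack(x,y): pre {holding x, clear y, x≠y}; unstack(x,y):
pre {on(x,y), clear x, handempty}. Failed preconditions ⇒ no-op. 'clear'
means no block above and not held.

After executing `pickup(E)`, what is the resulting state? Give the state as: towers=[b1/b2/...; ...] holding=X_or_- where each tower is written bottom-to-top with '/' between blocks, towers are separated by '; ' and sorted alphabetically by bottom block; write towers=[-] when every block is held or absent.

towers=[A/B/C; D/G; F] holding=E

before: towers=[A/B/C; D/G; E; F] holding=-
pre[pickup(E)]: clear(E) ✓, ontable(E) ✓, handempty ✓
all met → apply pickup(E)
after:  towers=[A/B/C; D/G; F] holding=E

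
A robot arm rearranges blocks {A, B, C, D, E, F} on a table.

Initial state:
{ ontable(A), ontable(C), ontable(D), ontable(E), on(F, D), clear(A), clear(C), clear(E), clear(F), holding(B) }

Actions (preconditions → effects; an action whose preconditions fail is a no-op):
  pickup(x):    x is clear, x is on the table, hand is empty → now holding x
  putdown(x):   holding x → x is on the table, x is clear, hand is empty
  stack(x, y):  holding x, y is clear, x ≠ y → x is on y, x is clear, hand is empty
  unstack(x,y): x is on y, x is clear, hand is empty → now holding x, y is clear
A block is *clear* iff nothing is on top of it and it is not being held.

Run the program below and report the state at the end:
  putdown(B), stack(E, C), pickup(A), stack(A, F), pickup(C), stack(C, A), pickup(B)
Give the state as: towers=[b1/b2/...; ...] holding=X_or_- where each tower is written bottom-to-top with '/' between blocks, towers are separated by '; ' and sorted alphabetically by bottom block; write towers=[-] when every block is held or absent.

towers=[D/F/A/C; E] holding=B

step 1 (putdown(B)): towers=[A; B; C; D/F; E] holding=-
step 2 (stack(E, C)) [no-op]: towers=[A; B; C; D/F; E] holding=-
step 3 (pickup(A)): towers=[B; C; D/F; E] holding=A
step 4 (stack(A, F)): towers=[B; C; D/F/A; E] holding=-
step 5 (pickup(C)): towers=[B; D/F/A; E] holding=C
step 6 (stack(C, A)): towers=[B; D/F/A/C; E] holding=-
step 7 (pickup(B)): towers=[D/F/A/C; E] holding=B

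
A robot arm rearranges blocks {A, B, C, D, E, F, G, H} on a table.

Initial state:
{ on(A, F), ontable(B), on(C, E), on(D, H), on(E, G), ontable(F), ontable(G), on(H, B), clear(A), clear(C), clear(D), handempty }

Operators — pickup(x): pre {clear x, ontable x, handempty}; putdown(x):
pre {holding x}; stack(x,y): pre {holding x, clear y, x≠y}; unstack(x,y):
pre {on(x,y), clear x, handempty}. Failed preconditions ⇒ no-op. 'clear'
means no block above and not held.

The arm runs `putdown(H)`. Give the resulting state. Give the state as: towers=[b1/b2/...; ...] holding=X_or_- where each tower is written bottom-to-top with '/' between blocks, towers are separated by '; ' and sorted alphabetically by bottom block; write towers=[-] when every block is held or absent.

towers=[B/H/D; F/A; G/E/C] holding=-

before: towers=[B/H/D; F/A; G/E/C] holding=-
pre[putdown(H)]: holding(H) no
holding(H) unmet → putdown(H) is a no-op
after:  towers=[B/H/D; F/A; G/E/C] holding=-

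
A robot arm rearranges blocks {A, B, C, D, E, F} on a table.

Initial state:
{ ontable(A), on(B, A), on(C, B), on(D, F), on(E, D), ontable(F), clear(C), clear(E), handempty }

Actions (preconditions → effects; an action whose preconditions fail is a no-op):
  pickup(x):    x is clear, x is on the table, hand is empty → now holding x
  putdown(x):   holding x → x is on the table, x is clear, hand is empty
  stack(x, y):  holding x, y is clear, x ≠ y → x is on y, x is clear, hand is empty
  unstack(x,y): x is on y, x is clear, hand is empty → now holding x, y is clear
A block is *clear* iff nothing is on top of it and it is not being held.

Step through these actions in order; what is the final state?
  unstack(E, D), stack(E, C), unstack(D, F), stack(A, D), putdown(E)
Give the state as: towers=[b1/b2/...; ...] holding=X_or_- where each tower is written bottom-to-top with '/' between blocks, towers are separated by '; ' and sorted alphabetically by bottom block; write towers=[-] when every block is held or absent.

step 1 (unstack(E, D)): towers=[A/B/C; F/D] holding=E
step 2 (stack(E, C)): towers=[A/B/C/E; F/D] holding=-
step 3 (unstack(D, F)): towers=[A/B/C/E; F] holding=D
step 4 (stack(A, D)) [no-op]: towers=[A/B/C/E; F] holding=D
step 5 (putdown(E)) [no-op]: towers=[A/B/C/E; F] holding=D

towers=[A/B/C/E; F] holding=D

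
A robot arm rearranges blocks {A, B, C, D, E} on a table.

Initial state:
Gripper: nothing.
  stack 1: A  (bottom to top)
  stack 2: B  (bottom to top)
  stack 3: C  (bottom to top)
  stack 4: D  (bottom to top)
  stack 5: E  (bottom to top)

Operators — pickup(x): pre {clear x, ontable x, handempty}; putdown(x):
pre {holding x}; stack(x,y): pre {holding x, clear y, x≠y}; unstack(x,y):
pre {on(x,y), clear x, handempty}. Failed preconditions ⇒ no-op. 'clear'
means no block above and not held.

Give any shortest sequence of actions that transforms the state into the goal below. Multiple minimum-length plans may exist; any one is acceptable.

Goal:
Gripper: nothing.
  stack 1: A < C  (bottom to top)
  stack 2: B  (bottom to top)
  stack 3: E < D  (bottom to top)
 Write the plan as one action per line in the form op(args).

pickup(D)
stack(D, E)
pickup(C)
stack(C, A)

step 1 (pickup(D)): towers=[A; B; C; E] holding=D
step 2 (stack(D, E)): towers=[A; B; C; E/D] holding=-
step 3 (pickup(C)): towers=[A; B; E/D] holding=C
step 4 (stack(C, A)): towers=[A/C; B; E/D] holding=-
goal check: towers=[A/C; B; E/D] holding=- — reached (length 4, optimal by BFS)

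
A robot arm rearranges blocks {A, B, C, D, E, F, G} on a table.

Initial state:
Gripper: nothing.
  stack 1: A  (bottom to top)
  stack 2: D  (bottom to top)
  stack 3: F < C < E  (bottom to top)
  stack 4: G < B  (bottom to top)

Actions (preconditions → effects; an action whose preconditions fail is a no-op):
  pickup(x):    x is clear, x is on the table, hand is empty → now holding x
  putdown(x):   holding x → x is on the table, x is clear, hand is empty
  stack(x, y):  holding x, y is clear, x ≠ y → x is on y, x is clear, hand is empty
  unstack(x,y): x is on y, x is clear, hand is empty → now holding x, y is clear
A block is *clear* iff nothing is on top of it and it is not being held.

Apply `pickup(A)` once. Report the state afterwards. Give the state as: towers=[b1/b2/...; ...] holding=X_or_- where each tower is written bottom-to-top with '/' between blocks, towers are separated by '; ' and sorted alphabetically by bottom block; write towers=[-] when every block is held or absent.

before: towers=[A; D; F/C/E; G/B] holding=-
pre[pickup(A)]: clear(A) yes, ontable(A) yes, handempty yes
all met → apply pickup(A)
after:  towers=[D; F/C/E; G/B] holding=A

towers=[D; F/C/E; G/B] holding=A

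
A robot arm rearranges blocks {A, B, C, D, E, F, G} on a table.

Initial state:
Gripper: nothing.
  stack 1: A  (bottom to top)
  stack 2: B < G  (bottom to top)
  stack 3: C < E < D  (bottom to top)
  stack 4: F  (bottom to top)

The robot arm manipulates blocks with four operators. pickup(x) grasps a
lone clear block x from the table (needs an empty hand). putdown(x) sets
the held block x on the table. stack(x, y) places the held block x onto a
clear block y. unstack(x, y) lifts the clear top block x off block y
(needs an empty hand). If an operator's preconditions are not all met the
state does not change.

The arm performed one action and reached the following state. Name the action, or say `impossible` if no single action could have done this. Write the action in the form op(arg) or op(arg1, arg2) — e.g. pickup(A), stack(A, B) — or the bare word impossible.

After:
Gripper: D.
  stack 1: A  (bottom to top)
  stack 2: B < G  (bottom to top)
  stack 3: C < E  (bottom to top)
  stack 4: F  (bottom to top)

target: towers=[A; B/G; C/E; F] holding=D
         pickup(F) → towers=[A; B/G; C/E/D] holding=F
     unstack(G, B) → towers=[A; B; C/E/D; F] holding=G
     unstack(D, E) → towers=[A; B/G; C/E; F] holding=D  ← match
         pickup(A) → towers=[B/G; C/E/D; F] holding=A

unstack(D, E)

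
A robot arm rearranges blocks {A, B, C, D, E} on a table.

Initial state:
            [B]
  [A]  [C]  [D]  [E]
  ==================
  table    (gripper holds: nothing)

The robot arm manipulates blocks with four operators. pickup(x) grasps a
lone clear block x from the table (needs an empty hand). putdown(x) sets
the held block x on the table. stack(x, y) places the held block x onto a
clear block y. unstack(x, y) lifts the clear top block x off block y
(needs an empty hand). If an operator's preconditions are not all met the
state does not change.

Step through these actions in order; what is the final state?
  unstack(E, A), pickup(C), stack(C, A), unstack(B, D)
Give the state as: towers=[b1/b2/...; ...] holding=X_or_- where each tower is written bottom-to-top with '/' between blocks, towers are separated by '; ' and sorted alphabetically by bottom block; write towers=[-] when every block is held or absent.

step 1 (unstack(E, A)) [no-op]: towers=[A; C; D/B; E] holding=-
step 2 (pickup(C)): towers=[A; D/B; E] holding=C
step 3 (stack(C, A)): towers=[A/C; D/B; E] holding=-
step 4 (unstack(B, D)): towers=[A/C; D; E] holding=B

towers=[A/C; D; E] holding=B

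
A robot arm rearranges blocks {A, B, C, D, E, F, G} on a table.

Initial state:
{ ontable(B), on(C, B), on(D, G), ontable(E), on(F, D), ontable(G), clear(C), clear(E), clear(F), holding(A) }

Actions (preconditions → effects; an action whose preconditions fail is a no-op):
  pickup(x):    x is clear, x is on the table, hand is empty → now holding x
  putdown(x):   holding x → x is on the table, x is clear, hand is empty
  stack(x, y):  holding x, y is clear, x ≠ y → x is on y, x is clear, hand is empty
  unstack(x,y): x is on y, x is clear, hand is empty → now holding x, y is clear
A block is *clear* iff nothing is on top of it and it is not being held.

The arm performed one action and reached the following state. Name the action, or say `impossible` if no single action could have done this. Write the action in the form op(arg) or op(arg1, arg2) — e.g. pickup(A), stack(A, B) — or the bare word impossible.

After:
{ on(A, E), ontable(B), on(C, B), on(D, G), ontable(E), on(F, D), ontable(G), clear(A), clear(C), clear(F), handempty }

target: towers=[B/C; E/A; G/D/F] holding=-
        putdown(A) → towers=[A; B/C; E; G/D/F] holding=-
       stack(A, F) → towers=[B/C; E; G/D/F/A] holding=-
       stack(A, E) → towers=[B/C; E/A; G/D/F] holding=-  ← match
       stack(A, C) → towers=[B/C/A; E; G/D/F] holding=-

stack(A, E)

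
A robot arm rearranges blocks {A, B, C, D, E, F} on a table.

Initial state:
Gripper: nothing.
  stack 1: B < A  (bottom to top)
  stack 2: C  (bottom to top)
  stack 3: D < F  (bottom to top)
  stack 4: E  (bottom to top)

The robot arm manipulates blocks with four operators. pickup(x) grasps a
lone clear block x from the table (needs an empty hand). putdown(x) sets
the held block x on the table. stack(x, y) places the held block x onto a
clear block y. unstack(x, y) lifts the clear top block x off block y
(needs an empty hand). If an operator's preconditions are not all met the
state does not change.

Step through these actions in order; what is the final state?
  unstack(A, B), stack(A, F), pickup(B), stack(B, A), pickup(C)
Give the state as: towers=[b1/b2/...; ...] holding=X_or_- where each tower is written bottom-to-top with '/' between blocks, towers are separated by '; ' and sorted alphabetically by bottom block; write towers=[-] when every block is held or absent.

step 1 (unstack(A, B)): towers=[B; C; D/F; E] holding=A
step 2 (stack(A, F)): towers=[B; C; D/F/A; E] holding=-
step 3 (pickup(B)): towers=[C; D/F/A; E] holding=B
step 4 (stack(B, A)): towers=[C; D/F/A/B; E] holding=-
step 5 (pickup(C)): towers=[D/F/A/B; E] holding=C

towers=[D/F/A/B; E] holding=C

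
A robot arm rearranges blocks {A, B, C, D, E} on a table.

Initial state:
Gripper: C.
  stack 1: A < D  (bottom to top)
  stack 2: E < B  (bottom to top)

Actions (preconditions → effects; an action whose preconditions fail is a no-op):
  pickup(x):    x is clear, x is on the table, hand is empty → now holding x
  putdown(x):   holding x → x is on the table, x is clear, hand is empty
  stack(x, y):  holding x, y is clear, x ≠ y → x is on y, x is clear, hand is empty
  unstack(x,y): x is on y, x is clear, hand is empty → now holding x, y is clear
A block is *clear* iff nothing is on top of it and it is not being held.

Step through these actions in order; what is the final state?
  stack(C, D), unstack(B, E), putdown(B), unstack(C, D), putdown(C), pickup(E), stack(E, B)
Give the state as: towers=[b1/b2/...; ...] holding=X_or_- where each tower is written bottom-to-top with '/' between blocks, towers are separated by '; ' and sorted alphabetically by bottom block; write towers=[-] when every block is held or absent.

step 1 (stack(C, D)): towers=[A/D/C; E/B] holding=-
step 2 (unstack(B, E)): towers=[A/D/C; E] holding=B
step 3 (putdown(B)): towers=[A/D/C; B; E] holding=-
step 4 (unstack(C, D)): towers=[A/D; B; E] holding=C
step 5 (putdown(C)): towers=[A/D; B; C; E] holding=-
step 6 (pickup(E)): towers=[A/D; B; C] holding=E
step 7 (stack(E, B)): towers=[A/D; B/E; C] holding=-

towers=[A/D; B/E; C] holding=-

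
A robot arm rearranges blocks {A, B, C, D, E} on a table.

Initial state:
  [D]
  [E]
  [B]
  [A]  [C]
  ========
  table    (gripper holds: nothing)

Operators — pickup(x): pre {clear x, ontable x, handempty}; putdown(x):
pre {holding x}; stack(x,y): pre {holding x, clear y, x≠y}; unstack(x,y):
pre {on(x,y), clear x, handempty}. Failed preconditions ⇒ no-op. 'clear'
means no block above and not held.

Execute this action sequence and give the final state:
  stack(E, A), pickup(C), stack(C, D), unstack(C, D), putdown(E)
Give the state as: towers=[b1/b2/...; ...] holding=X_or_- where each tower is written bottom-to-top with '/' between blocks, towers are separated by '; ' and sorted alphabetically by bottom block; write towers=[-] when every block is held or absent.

step 1 (stack(E, A)) [no-op]: towers=[A/B/E/D; C] holding=-
step 2 (pickup(C)): towers=[A/B/E/D] holding=C
step 3 (stack(C, D)): towers=[A/B/E/D/C] holding=-
step 4 (unstack(C, D)): towers=[A/B/E/D] holding=C
step 5 (putdown(E)) [no-op]: towers=[A/B/E/D] holding=C

towers=[A/B/E/D] holding=C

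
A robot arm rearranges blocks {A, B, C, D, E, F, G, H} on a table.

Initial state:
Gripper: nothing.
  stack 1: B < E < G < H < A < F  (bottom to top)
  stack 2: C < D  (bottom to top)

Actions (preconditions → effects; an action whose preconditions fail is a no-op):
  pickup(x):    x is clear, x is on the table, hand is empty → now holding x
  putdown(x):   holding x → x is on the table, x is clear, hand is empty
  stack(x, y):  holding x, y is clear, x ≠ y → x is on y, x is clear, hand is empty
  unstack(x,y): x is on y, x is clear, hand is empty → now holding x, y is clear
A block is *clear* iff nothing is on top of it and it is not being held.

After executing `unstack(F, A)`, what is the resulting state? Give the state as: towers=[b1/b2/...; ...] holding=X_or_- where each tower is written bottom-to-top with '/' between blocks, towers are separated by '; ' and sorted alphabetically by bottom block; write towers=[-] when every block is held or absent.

towers=[B/E/G/H/A; C/D] holding=F

before: towers=[B/E/G/H/A/F; C/D] holding=-
pre[unstack(F, A)]: on(F,A) yes, clear(F) yes, handempty yes
all met → apply unstack(F, A)
after:  towers=[B/E/G/H/A; C/D] holding=F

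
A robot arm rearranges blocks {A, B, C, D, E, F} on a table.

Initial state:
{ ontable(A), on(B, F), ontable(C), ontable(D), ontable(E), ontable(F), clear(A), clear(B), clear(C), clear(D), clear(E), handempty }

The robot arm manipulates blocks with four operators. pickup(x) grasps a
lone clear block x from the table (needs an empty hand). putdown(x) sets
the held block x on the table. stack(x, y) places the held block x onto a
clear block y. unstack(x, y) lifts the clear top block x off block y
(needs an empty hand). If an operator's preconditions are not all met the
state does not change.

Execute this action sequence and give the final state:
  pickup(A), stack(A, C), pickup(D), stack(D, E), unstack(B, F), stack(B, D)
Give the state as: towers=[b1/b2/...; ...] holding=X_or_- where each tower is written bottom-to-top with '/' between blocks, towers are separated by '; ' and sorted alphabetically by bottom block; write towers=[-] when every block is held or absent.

step 1 (pickup(A)): towers=[C; D; E; F/B] holding=A
step 2 (stack(A, C)): towers=[C/A; D; E; F/B] holding=-
step 3 (pickup(D)): towers=[C/A; E; F/B] holding=D
step 4 (stack(D, E)): towers=[C/A; E/D; F/B] holding=-
step 5 (unstack(B, F)): towers=[C/A; E/D; F] holding=B
step 6 (stack(B, D)): towers=[C/A; E/D/B; F] holding=-

towers=[C/A; E/D/B; F] holding=-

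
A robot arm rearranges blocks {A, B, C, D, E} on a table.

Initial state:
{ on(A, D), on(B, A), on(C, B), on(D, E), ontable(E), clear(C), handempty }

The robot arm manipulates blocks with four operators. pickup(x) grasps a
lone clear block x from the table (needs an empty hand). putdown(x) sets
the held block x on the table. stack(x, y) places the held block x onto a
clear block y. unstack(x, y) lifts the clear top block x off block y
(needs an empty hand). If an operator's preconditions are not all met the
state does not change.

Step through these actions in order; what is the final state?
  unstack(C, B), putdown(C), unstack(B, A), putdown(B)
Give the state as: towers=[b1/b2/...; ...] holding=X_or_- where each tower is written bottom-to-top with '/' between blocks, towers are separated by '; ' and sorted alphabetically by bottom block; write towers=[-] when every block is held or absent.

step 1 (unstack(C, B)): towers=[E/D/A/B] holding=C
step 2 (putdown(C)): towers=[C; E/D/A/B] holding=-
step 3 (unstack(B, A)): towers=[C; E/D/A] holding=B
step 4 (putdown(B)): towers=[B; C; E/D/A] holding=-

towers=[B; C; E/D/A] holding=-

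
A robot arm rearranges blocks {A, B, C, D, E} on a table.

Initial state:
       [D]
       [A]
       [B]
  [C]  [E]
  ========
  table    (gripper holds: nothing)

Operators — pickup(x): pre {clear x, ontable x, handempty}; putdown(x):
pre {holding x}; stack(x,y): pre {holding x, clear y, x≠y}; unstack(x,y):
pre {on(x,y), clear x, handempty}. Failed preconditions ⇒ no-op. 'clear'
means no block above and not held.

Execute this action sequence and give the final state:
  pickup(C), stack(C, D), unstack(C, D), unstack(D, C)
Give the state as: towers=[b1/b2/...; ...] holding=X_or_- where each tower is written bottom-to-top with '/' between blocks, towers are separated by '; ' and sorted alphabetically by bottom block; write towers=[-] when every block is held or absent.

towers=[E/B/A/D] holding=C

step 1 (pickup(C)): towers=[E/B/A/D] holding=C
step 2 (stack(C, D)): towers=[E/B/A/D/C] holding=-
step 3 (unstack(C, D)): towers=[E/B/A/D] holding=C
step 4 (unstack(D, C)) [no-op]: towers=[E/B/A/D] holding=C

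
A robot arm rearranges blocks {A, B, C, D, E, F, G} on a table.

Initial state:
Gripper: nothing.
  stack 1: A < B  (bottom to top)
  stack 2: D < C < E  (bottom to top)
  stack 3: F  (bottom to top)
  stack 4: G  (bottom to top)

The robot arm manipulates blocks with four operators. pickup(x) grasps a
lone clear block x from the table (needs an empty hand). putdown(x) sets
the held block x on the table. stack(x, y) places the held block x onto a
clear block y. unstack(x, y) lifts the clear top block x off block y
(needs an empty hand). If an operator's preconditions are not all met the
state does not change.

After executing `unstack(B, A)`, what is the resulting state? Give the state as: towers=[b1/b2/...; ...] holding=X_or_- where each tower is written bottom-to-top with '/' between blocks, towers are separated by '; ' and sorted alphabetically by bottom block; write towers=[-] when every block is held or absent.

before: towers=[A/B; D/C/E; F; G] holding=-
pre[unstack(B, A)]: on(B,A) ✓, clear(B) ✓, handempty ✓
all met → apply unstack(B, A)
after:  towers=[A; D/C/E; F; G] holding=B

towers=[A; D/C/E; F; G] holding=B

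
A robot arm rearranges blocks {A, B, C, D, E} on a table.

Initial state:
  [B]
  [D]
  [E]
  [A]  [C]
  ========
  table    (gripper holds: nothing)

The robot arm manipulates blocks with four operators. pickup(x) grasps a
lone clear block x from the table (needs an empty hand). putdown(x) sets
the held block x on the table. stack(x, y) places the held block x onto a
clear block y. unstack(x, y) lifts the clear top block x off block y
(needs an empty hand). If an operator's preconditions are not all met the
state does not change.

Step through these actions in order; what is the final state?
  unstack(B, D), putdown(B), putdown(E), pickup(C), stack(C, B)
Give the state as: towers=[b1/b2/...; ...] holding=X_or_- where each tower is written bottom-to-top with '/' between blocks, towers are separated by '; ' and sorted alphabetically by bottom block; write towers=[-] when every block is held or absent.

step 1 (unstack(B, D)): towers=[A/E/D; C] holding=B
step 2 (putdown(B)): towers=[A/E/D; B; C] holding=-
step 3 (putdown(E)) [no-op]: towers=[A/E/D; B; C] holding=-
step 4 (pickup(C)): towers=[A/E/D; B] holding=C
step 5 (stack(C, B)): towers=[A/E/D; B/C] holding=-

towers=[A/E/D; B/C] holding=-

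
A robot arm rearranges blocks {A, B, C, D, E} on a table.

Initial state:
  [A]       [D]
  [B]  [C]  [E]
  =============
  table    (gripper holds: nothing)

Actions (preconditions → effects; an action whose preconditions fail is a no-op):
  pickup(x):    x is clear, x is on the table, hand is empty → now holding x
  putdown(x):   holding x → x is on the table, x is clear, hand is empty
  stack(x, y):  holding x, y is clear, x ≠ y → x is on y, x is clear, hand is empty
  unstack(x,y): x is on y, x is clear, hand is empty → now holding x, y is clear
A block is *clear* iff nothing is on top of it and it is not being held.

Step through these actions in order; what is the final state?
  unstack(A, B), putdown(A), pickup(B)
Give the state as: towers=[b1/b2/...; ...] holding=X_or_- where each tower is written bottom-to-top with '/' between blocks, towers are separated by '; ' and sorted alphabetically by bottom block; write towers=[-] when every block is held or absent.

towers=[A; C; E/D] holding=B

step 1 (unstack(A, B)): towers=[B; C; E/D] holding=A
step 2 (putdown(A)): towers=[A; B; C; E/D] holding=-
step 3 (pickup(B)): towers=[A; C; E/D] holding=B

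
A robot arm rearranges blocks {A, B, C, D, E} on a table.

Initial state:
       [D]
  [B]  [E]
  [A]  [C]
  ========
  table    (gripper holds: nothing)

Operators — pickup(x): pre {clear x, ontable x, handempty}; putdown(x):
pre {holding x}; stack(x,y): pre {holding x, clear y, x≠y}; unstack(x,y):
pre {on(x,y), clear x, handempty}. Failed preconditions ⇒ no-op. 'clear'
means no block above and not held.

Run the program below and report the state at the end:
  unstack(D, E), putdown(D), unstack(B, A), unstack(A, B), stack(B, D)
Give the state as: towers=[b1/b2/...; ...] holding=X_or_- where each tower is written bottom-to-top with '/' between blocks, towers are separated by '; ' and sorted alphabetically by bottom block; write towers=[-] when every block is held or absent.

step 1 (unstack(D, E)): towers=[A/B; C/E] holding=D
step 2 (putdown(D)): towers=[A/B; C/E; D] holding=-
step 3 (unstack(B, A)): towers=[A; C/E; D] holding=B
step 4 (unstack(A, B)) [no-op]: towers=[A; C/E; D] holding=B
step 5 (stack(B, D)): towers=[A; C/E; D/B] holding=-

towers=[A; C/E; D/B] holding=-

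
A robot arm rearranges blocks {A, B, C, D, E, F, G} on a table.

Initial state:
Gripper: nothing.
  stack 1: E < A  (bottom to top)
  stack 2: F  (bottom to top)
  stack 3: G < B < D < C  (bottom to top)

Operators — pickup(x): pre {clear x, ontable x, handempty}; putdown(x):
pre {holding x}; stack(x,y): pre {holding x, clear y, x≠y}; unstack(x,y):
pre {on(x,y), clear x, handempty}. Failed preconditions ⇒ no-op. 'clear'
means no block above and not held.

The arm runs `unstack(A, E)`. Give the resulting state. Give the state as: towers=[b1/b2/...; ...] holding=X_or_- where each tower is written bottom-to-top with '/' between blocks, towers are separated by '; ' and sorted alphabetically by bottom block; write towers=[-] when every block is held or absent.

before: towers=[E/A; F; G/B/D/C] holding=-
pre[unstack(A, E)]: on(A,E) ok, clear(A) ok, handempty ok
all met → apply unstack(A, E)
after:  towers=[E; F; G/B/D/C] holding=A

towers=[E; F; G/B/D/C] holding=A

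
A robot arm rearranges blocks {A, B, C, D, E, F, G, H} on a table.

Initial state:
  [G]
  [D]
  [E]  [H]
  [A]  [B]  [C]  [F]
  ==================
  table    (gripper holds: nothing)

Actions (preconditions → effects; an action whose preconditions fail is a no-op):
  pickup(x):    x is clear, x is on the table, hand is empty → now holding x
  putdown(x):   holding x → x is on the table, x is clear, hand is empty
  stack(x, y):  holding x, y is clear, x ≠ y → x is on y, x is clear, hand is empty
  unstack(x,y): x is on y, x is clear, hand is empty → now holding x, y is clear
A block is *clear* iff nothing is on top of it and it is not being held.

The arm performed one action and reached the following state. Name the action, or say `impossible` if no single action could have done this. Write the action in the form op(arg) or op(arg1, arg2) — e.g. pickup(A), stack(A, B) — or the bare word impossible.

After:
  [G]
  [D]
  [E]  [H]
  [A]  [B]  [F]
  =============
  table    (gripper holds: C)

pickup(C)

target: towers=[A/E/D/G; B/H; F] holding=C
     unstack(G, D) → towers=[A/E/D; B/H; C; F] holding=G
     unstack(H, B) → towers=[A/E/D/G; B; C; F] holding=H
         pickup(F) → towers=[A/E/D/G; B/H; C] holding=F
         pickup(C) → towers=[A/E/D/G; B/H; F] holding=C  ← match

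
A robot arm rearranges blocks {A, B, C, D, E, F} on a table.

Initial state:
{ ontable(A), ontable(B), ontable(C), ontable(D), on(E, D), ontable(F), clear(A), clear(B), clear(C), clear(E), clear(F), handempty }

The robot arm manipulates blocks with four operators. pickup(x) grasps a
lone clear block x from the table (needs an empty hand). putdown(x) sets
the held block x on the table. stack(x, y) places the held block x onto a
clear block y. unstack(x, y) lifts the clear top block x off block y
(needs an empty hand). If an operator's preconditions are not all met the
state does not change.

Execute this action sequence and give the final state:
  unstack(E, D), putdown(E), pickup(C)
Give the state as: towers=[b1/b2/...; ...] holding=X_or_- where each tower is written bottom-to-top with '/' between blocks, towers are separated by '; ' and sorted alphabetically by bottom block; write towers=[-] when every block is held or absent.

towers=[A; B; D; E; F] holding=C

step 1 (unstack(E, D)): towers=[A; B; C; D; F] holding=E
step 2 (putdown(E)): towers=[A; B; C; D; E; F] holding=-
step 3 (pickup(C)): towers=[A; B; D; E; F] holding=C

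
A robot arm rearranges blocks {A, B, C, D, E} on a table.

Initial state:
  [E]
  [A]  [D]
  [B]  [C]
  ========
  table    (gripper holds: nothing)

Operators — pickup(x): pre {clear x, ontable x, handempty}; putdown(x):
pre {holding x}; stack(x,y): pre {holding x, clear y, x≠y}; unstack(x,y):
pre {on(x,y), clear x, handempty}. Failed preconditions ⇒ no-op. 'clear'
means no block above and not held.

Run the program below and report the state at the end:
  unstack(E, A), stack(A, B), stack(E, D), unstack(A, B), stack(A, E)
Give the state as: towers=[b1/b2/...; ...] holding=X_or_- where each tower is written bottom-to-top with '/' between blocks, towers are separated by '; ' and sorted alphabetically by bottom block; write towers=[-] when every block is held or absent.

towers=[B; C/D/E/A] holding=-

step 1 (unstack(E, A)): towers=[B/A; C/D] holding=E
step 2 (stack(A, B)) [no-op]: towers=[B/A; C/D] holding=E
step 3 (stack(E, D)): towers=[B/A; C/D/E] holding=-
step 4 (unstack(A, B)): towers=[B; C/D/E] holding=A
step 5 (stack(A, E)): towers=[B; C/D/E/A] holding=-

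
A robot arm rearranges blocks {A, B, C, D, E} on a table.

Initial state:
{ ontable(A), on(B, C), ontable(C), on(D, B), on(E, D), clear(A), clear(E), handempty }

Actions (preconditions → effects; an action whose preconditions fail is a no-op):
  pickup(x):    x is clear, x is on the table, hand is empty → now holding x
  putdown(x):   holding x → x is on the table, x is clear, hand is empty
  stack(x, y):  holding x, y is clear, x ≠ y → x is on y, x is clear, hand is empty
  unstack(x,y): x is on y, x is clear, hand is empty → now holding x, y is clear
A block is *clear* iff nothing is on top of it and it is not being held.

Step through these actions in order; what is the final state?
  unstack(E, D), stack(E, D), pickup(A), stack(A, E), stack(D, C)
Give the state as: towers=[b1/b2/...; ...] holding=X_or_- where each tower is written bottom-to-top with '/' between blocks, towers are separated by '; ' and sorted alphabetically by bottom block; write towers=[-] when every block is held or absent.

towers=[C/B/D/E/A] holding=-

step 1 (unstack(E, D)): towers=[A; C/B/D] holding=E
step 2 (stack(E, D)): towers=[A; C/B/D/E] holding=-
step 3 (pickup(A)): towers=[C/B/D/E] holding=A
step 4 (stack(A, E)): towers=[C/B/D/E/A] holding=-
step 5 (stack(D, C)) [no-op]: towers=[C/B/D/E/A] holding=-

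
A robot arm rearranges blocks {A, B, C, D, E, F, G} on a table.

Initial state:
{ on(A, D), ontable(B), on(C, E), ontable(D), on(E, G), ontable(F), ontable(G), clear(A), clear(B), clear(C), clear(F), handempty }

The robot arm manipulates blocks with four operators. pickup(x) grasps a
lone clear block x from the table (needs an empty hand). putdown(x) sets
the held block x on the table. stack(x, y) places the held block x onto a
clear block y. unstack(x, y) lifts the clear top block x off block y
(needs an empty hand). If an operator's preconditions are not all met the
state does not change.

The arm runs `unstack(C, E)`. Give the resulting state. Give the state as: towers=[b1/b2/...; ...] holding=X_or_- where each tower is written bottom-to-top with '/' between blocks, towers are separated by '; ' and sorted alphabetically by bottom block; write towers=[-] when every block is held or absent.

before: towers=[B; D/A; F; G/E/C] holding=-
pre[unstack(C, E)]: on(C,E) ✓, clear(C) ✓, handempty ✓
all met → apply unstack(C, E)
after:  towers=[B; D/A; F; G/E] holding=C

towers=[B; D/A; F; G/E] holding=C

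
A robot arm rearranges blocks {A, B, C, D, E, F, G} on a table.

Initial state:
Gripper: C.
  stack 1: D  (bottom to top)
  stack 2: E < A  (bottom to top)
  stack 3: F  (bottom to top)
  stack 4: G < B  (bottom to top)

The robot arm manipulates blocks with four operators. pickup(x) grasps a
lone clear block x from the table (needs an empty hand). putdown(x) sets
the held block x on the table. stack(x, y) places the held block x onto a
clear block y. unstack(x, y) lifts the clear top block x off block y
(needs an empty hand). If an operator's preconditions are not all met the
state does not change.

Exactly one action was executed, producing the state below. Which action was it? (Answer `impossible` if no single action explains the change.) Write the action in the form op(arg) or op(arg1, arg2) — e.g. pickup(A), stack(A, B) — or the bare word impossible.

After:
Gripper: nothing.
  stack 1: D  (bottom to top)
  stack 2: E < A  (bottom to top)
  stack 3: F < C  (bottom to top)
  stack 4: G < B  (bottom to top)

target: towers=[D; E/A; F/C; G/B] holding=-
        putdown(C) → towers=[C; D; E/A; F; G/B] holding=-
       stack(C, B) → towers=[D; E/A; F; G/B/C] holding=-
       stack(C, F) → towers=[D; E/A; F/C; G/B] holding=-  ← match
       stack(C, D) → towers=[D/C; E/A; F; G/B] holding=-
       stack(C, A) → towers=[D; E/A/C; F; G/B] holding=-

stack(C, F)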